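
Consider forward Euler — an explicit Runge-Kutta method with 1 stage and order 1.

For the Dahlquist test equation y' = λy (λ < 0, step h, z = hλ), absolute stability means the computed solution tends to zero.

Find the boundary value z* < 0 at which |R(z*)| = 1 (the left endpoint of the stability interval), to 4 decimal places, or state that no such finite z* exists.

On y'=λy, z=hλ:
  order 1, 1-stage ⇒ R(z)=1+z
  (e.g. R(-1.78)=-0.78000, |R|=0.78000)

Find x<0 with |R(x)|<1.
x=-1.78: |R|=0.7800
|R(-1.93)|=0.9300 |R(-1.76)|=0.7600 |R(-1.16)|=0.1600
Bisect:
  x_lo=-2.3406 |R|=1.3406  x_hi=-0.1371 |R|=0.8629
  mid=-1.23884 |R|=0.23884 →hi
  mid=-1.78971 |R|=0.78971 →hi
  mid=-2.06514 |R|=1.06514 →lo
  mid=-1.92742 |R|=0.92742 →hi
  mid=-1.99628 |R|=0.99628 →hi
  mid=-2.03071 |R|=1.03071 →lo
  mid=-2.01349 |R|=1.01349 →lo
  mid=-2.00489 |R|=1.00489 →lo
  ...
  [-2.00005,-1.99991] ⇒ x*=-2.0000
Stable set (-2.0000, 0).

left endpoint -2.0000.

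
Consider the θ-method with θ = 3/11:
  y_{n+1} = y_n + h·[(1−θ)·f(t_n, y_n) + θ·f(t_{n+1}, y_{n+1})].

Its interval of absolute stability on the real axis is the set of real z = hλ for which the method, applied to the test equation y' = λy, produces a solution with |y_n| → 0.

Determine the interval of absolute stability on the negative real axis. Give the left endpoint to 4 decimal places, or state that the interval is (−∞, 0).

With y'=λy (z=hλ):
  y_{n+1} = y_n + z·[8/11·y_n + 3/11·y_{n+1}] ⇒ (1 − 3/11z)y_{n+1} = (1 + 8/11z)y_n
  Hence R(z) = (1 + 8/11z)/(1 − 3/11z).

Find x<0 with |R(x)|<1.
x=-0.62: |R|=0.4697
R=−1: 1+8/11x = −1+3/11x ⇒ -5/11x=2 ⇒ x=2/(-5/11)=-4.4000
Confirm numerically:
  x=-2.766: |R|=0.57664 <1
  x=-2.343: |R|=0.42953 <1
  x=-2.325: |R|=0.42281 <1
  x=-1.833: |R|=0.22207 <1
  x=-4.969: |R|=1.10982 >1
  x=-4.568: |R|=1.03400 >1
  x=-4.558: |R|=1.03202 >1
Interval (-4.4000, 0).

(-4.4000, 0).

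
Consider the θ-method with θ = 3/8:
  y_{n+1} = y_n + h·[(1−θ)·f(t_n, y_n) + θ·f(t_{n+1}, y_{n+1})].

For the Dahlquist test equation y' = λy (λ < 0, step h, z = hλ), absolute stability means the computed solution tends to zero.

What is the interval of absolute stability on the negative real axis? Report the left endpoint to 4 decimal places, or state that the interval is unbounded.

With y'=λy (z=hλ):
  y_{n+1} = y_n + z·[5/8·y_n + 3/8·y_{n+1}] ⇒ (1 − 3/8z)y_{n+1} = (1 + 5/8z)y_n
  ⇒ R(z) = (1 + 5/8z)/(1 − 3/8z).

Need |R(x)|<1, x<0.
x=-0.93: |R|=0.3105
R=−1: 1+5/8x = −1+3/8x ⇒ -1/4x=2 ⇒ x=2/(-1/4)=-8.0000
Confirm numerically:
  x=-7.206: |R|=0.94638 <1
  x=-3.952: |R|=0.59226 <1
  x=-3.412: |R|=0.49682 <1
  x=-8.487: |R|=1.02911 >1
  x=-8.268: |R|=1.01634 >1
Stable set (-8.0000, 0).

(-8.0000, 0).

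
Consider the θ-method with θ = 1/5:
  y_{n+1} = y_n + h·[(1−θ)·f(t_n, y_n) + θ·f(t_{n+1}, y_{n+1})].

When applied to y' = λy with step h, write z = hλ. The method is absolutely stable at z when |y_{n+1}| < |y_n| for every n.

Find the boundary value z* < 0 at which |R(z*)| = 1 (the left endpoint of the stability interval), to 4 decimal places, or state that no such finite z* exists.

Set f=λy, z=hλ:
  y_{n+1} = y_n + z·[4/5·y_n + 1/5·y_{n+1}] ⇒ (1 − 1/5z)y_{n+1} = (1 + 4/5z)y_n
  ⇒ R(z) = (1 + 4/5z)/(1 − 1/5z).

Boundary: |R(x)|=1, x<0.
x=-1.24: |R|=0.0064
R=−1: 1+4/5x = −1+1/5x ⇒ -3/5x=2 ⇒ x=2/(-3/5)=-3.3333
Confirm numerically:
  x=-2.979: |R|=0.86678 <1
  x=-2.816: |R|=0.80143 <1
  x=-2.128: |R|=0.49270 <1
  x=-3.779: |R|=1.15230 >1
  x=-3.694: |R|=1.12445 >1
  x=-3.570: |R|=1.08285 >1
So |R|<1 on (-3.3333, 0).

z* = -3.3333.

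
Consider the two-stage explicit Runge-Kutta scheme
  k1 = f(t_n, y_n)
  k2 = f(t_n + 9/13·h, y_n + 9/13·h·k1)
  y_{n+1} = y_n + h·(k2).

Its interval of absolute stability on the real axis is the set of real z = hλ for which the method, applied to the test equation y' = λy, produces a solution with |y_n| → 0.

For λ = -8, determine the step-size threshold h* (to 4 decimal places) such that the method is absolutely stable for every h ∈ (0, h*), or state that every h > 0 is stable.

(-1.4444,0); λ=-8 ⇒ h* = (13/9)/8 = 0.1806.

With y'=λy (z=hλ):
  k1=λy_n ⇒ h·k1=z·y_n;  k2=λ(1+9/13z)y_n ⇒ h·k2=z(1+9/13z)y_n
  y_{n+1}/y_n = 1 + z(1+9/13z) = 1 + z + 9/13z²
  Hence R(z) = 1 + z + 9/13z².

Find x<0 with |R(x)|<1.
x=-0.6: |R|=0.6492
R=1: x+9/13x²=0 ⇒ x=−13/9=-1.4444; min R=1−1/(4·9/13)=0.6389>−1
Confirm numerically:
  x=-1.245: |R|=0.82809 <1
  x=-1.097: |R|=0.73613 <1
  x=-0.941: |R|=0.67203 <1
  x=-0.684: |R|=0.63990 <1
  x=-1.786: |R|=1.42232 >1
  x=-1.689: |R|=1.28596 >1
  x=-1.544: |R|=1.10642 >1
Interval (-1.4444, 0).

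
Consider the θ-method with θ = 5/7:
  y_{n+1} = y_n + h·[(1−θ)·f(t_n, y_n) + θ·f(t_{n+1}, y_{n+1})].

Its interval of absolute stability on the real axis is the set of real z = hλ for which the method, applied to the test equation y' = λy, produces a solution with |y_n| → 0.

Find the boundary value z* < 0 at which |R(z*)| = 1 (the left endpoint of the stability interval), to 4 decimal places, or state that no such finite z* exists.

interval (−∞, 0).

With y'=λy (z=hλ):
  y_{n+1} = y_n + z·[2/7·y_n + 5/7·y_{n+1}] ⇒ (1 − 5/7z)y_{n+1} = (1 + 2/7z)y_n
  ⇒ R(z) = (1 + 2/7z)/(1 − 5/7z).

Boundary: |R(x)|=1, x<0.
x=-1.36: |R|=0.3101
x=-2: |R|=0.1765
x=-10: |R|=0.2281
x=-100: |R|=0.3807
θ=5/7≥1/2 ⇒ |1+2/7x|<|1−5/7x| ∀x<0 ⇒ unbounded interval.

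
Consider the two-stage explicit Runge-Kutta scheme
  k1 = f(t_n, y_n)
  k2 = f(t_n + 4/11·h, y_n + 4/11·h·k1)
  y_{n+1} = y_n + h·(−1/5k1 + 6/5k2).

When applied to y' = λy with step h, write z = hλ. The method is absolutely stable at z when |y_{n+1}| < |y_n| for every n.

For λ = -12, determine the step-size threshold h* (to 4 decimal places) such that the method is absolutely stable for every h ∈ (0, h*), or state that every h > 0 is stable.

(-2.2917,0); λ=-12 ⇒ h* = (55/24)/12 = 0.1910.

Set f=λy, z=hλ:
  k1=λy_n ⇒ h·k1=z·y_n;  k2=λ(1+4/11z)y_n ⇒ h·k2=z(1+4/11z)y_n
  y_{n+1}/y_n = 1 − 1/5z + 6/5z(1+4/11z) = 1 + z + 24/55z²
  ⇒ R(z) = 1 + z + 24/55z².

Need |R(x)|<1, x<0.
x=-0.36: |R|=0.6966
R=1: x+24/55x²=0 ⇒ x=−55/24=-2.2917; min R=1−1/(4·24/55)=0.4271>−1
Confirm numerically:
  x=-2.101: |R|=0.82520 <1
  x=-1.735: |R|=0.57855 <1
  x=-1.200: |R|=0.42836 <1
  x=-2.573: |R|=1.31587 >1
  x=-2.409: |R|=1.12334 >1
  x=-2.385: |R|=1.09713 >1
Stable set (-2.2917, 0).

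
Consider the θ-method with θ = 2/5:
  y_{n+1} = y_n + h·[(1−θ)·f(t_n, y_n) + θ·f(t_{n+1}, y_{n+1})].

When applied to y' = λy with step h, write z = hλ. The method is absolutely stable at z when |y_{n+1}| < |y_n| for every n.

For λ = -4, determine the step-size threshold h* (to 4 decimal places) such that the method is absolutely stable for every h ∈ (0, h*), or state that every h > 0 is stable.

Set f=λy, z=hλ:
  y_{n+1} = y_n + z·[3/5·y_n + 2/5·y_{n+1}] ⇒ (1 − 2/5z)y_{n+1} = (1 + 3/5z)y_n
  R(z) = (1 + 3/5z)/(1 − 2/5z).

Find x<0 with |R(x)|<1.
x=-0.33: |R|=0.7085
R=−1: 1+3/5x = −1+2/5x ⇒ -1/5x=2 ⇒ x=2/(-1/5)=-10.0000
Confirm numerically:
  x=-9.513: |R|=0.97973 <1
  x=-8.134: |R|=0.91226 <1
  x=-7.462: |R|=0.87262 <1
  x=-10.525: |R|=1.02015 >1
  x=-10.397: |R|=1.01539 >1
  x=-10.391: |R|=1.01517 >1
Stable set (-10.0000, 0).

(-10.0000,0); λ=-4 ⇒ h* = (10)/4 = 2.5000.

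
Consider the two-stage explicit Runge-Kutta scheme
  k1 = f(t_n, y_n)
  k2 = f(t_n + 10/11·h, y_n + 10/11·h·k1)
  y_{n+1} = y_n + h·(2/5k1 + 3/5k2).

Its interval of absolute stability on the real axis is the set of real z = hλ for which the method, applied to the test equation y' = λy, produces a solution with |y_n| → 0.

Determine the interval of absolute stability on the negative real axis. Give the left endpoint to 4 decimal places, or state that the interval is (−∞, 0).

(-1.8333, 0).

With y'=λy (z=hλ):
  k1=λy_n ⇒ h·k1=z·y_n;  k2=λ(1+10/11z)y_n ⇒ h·k2=z(1+10/11z)y_n
  y_{n+1}/y_n = 1 + 2/5z + 3/5z(1+10/11z) = 1 + z + 6/11z²
  so R(z) = 1 + z + 6/11z².

Solve |R(x)|<1 on ℝ⁻.
x=-1.66: |R|=0.8431
R=1: x+6/11x²=0 ⇒ x=−11/6=-1.8333; min R=1−1/(4·6/11)=0.5417>−1
Confirm numerically:
  x=-1.461: |R|=0.70328 <1
  x=-1.022: |R|=0.54772 <1
  x=-0.746: |R|=0.55755 <1
  x=-2.185: |R|=1.41912 >1
  x=-1.924: |R|=1.09515 >1
  x=-1.860: |R|=1.02705 >1
Stable set (-1.8333, 0).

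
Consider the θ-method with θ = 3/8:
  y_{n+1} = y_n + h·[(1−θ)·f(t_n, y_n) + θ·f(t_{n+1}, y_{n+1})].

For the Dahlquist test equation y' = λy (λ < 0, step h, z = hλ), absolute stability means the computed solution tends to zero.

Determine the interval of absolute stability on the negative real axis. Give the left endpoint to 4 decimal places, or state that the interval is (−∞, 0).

Set f=λy, z=hλ:
  y_{n+1} = y_n + z·[5/8·y_n + 3/8·y_{n+1}] ⇒ (1 − 3/8z)y_{n+1} = (1 + 5/8z)y_n
  Hence R(z) = (1 + 5/8z)/(1 − 3/8z).

Need |R(x)|<1, x<0.
x=-0.77: |R|=0.4025
R=−1: 1+5/8x = −1+3/8x ⇒ -1/4x=2 ⇒ x=2/(-1/4)=-8.0000
Confirm numerically:
  x=-7.725: |R|=0.98236 <1
  x=-7.138: |R|=0.94139 <1
  x=-3.720: |R|=0.55324 <1
  x=-8.559: |R|=1.03320 >1
  x=-8.345: |R|=1.02089 >1
  x=-8.163: |R|=1.01003 >1
Stable set (-8.0000, 0).

(-8.0000, 0).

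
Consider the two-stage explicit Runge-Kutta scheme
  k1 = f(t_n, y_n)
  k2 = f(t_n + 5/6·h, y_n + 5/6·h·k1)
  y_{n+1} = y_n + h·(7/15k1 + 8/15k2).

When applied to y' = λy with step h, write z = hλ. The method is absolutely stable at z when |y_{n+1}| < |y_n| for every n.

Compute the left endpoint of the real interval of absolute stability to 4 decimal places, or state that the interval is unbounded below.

On y'=λy, z=hλ:
  k1=λy_n ⇒ h·k1=z·y_n;  k2=λ(1+5/6z)y_n ⇒ h·k2=z(1+5/6z)y_n
  y_{n+1}/y_n = 1 + 7/15z + 8/15z(1+5/6z) = 1 + z + 4/9z²
  so R(z) = 1 + z + 4/9z².

Need |R(x)|<1, x<0.
x=-1.34: |R|=0.4580
R=1: x+4/9x²=0 ⇒ x=−9/4=-2.2500; min R=1−1/(4·4/9)=0.4375>−1
Confirm numerically:
  x=-2.087: |R|=0.84881 <1
  x=-1.804: |R|=0.64241 <1
  x=-1.112: |R|=0.43758 <1
  x=-1.029: |R|=0.44160 <1
  x=-2.716: |R|=1.56251 >1
  x=-2.428: |R|=1.19208 >1
  x=-2.404: |R|=1.16454 >1
Interval (-2.2500, 0).

left endpoint -2.2500.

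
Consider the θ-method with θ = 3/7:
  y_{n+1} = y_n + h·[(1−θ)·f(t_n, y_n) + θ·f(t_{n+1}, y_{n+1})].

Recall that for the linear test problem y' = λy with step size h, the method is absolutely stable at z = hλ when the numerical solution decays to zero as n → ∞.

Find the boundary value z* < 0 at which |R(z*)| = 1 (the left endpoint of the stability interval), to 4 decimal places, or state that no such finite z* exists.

Test eqn y'=λy, z=hλ:
  y_{n+1} = y_n + z·[4/7·y_n + 3/7·y_{n+1}] ⇒ (1 − 3/7z)y_{n+1} = (1 + 4/7z)y_n
  so R(z) = (1 + 4/7z)/(1 − 3/7z).

Solve |R(x)|<1 on ℝ⁻.
x=-1.26: |R|=0.1818
R=−1: 1+4/7x = −1+3/7x ⇒ -1/7x=2 ⇒ x=2/(-1/7)=-14.0000
Confirm numerically:
  x=-12.481: |R|=0.96582 <1
  x=-10.032: |R|=0.89303 <1
  x=-6.781: |R|=0.73598 <1
  x=-14.285: |R|=1.00572 >1
  x=-14.251: |R|=1.00504 >1
So |R|<1 on (-14.0000, 0).

left endpoint -14.0000.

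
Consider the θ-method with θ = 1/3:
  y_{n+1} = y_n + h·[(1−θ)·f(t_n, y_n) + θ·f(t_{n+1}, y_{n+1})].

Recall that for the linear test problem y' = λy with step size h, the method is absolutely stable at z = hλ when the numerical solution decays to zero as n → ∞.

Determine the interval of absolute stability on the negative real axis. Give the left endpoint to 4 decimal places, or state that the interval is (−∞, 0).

With y'=λy (z=hλ):
  y_{n+1} = y_n + z·[2/3·y_n + 1/3·y_{n+1}] ⇒ (1 − 1/3z)y_{n+1} = (1 + 2/3z)y_n
  so R(z) = (1 + 2/3z)/(1 − 1/3z).

Solve |R(x)|<1 on ℝ⁻.
x=-0.73: |R|=0.4129
R=−1: 1+2/3x = −1+1/3x ⇒ -1/3x=2 ⇒ x=2/(-1/3)=-6.0000
Confirm numerically:
  x=-5.896: |R|=0.98831 <1
  x=-5.208: |R|=0.90351 <1
  x=-4.485: |R|=0.79760 <1
  x=-3.694: |R|=0.65551 <1
  x=-6.558: |R|=1.05838 >1
  x=-6.438: |R|=1.04641 >1
  x=-6.165: |R|=1.01800 >1
Stable set (-6.0000, 0).

(-6.0000, 0).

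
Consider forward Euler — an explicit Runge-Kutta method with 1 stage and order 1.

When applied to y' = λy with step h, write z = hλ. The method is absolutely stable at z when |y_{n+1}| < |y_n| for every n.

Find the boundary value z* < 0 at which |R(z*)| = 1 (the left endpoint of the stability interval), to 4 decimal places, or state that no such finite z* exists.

Set f=λy, z=hλ:
  order 1, 1-stage ⇒ R(z)=1+z
  (e.g. R(-0.31)=0.69000, |R|=0.69000)

Need |R(x)|<1, x<0.
x=-0.31: |R|=0.6900
|R(-2.38)|=1.3800 |R(-1.86)|=0.8600 |R(-1.18)|=0.1800
Bisect:
  x_lo=-2.3976 |R|=1.3976  x_hi=-0.3568 |R|=0.6432
  mid=-1.37719 |R|=0.37719 →hi
  mid=-1.88739 |R|=0.88739 →hi
  mid=-2.14250 |R|=1.14250 →lo
  mid=-2.01495 |R|=1.01495 →lo
  mid=-1.95117 |R|=0.95117 →hi
  mid=-1.98306 |R|=0.98306 →hi
  mid=-1.99900 |R|=0.99900 →hi
  mid=-2.00697 |R|=1.00697 →lo
  mid=-2.00299 |R|=1.00299 →lo
  mid=-2.00099 |R|=1.00099 →lo
  ...
  [-2.00012,-2.00000] ⇒ x*=-2.0000
Stable set (-2.0000, 0).

z* = -2.0000.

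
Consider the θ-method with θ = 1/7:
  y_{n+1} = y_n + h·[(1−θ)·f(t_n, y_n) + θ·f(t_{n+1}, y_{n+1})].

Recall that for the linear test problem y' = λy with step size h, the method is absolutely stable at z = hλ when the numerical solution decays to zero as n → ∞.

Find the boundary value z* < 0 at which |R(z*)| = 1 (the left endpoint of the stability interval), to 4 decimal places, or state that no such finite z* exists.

left endpoint -2.8000.

Set f=λy, z=hλ:
  y_{n+1} = y_n + z·[6/7·y_n + 1/7·y_{n+1}] ⇒ (1 − 1/7z)y_{n+1} = (1 + 6/7z)y_n
  R(z) = (1 + 6/7z)/(1 − 1/7z).

Solve |R(x)|<1 on ℝ⁻.
x=-0.58: |R|=0.4644
R=−1: 1+6/7x = −1+1/7x ⇒ -5/7x=2 ⇒ x=2/(-5/7)=-2.8000
Confirm numerically:
  x=-2.260: |R|=0.70842 <1
  x=-1.901: |R|=0.49500 <1
  x=-1.451: |R|=0.20187 <1
  x=-3.244: |R|=1.21671 >1
  x=-3.196: |R|=1.19419 >1
Stable set (-2.8000, 0).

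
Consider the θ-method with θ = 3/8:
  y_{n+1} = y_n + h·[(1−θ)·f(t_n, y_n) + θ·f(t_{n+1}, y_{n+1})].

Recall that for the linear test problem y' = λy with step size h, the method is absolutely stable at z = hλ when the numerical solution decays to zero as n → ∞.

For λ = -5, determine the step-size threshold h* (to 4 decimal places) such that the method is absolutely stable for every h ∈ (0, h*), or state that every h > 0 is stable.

(-8.0000,0); λ=-5 ⇒ h* = (8)/5 = 1.6000.

With y'=λy (z=hλ):
  y_{n+1} = y_n + z·[5/8·y_n + 3/8·y_{n+1}] ⇒ (1 − 3/8z)y_{n+1} = (1 + 5/8z)y_n
  R(z) = (1 + 5/8z)/(1 − 3/8z).

Find x<0 with |R(x)|<1.
x=-1.57: |R|=0.0118
R=−1: 1+5/8x = −1+3/8x ⇒ -1/4x=2 ⇒ x=2/(-1/4)=-8.0000
Confirm numerically:
  x=-6.965: |R|=0.92836 <1
  x=-3.743: |R|=0.55723 <1
  x=-3.698: |R|=0.54939 <1
  x=-8.102: |R|=1.00631 >1
  x=-8.087: |R|=1.00539 >1
So |R|<1 on (-8.0000, 0).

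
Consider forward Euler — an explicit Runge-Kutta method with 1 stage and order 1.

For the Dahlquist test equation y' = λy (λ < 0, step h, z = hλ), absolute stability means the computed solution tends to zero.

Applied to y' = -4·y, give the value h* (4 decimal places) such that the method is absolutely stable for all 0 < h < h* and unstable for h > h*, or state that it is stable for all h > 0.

(-2.0000,0); λ=-4 ⇒ h* = 0.5000.

On y'=λy, z=hλ:
  order 1, 1-stage ⇒ R(z)=1+z
  (e.g. R(-1.63)=-0.63000, |R|=0.63000)

Solve |R(x)|<1 on ℝ⁻.
x=-1.63: |R|=0.6300
|R(-1.48)|=0.4800 |R(-1.39)|=0.3900 |R(-0.95)|=0.0500
Bisect:
  x_lo=-2.3479 |R|=1.3479  x_hi=-0.1085 |R|=0.8915
  mid=-1.22820 |R|=0.22820 →hi
  mid=-1.78807 |R|=0.78807 →hi
  mid=-2.06800 |R|=1.06800 →lo
  mid=-1.92803 |R|=0.92803 →hi
  mid=-1.99802 |R|=0.99802 →hi
  mid=-2.03301 |R|=1.03301 →lo
  mid=-2.01551 |R|=1.01551 →lo
  mid=-2.00676 |R|=1.00676 →lo
  mid=-2.00239 |R|=1.00239 →lo
  mid=-2.00020 |R|=1.00020 →lo
  ...
  [-2.00007,-1.99993] ⇒ x*=-2.0000
Interval (-2.0000, 0).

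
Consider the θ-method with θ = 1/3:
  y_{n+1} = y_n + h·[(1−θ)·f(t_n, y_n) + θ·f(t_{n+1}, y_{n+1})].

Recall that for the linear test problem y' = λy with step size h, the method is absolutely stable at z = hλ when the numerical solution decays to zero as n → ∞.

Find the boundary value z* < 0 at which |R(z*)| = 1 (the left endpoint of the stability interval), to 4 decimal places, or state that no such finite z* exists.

Set f=λy, z=hλ:
  y_{n+1} = y_n + z·[2/3·y_n + 1/3·y_{n+1}] ⇒ (1 − 1/3z)y_{n+1} = (1 + 2/3z)y_n
  Hence R(z) = (1 + 2/3z)/(1 − 1/3z).

Boundary: |R(x)|=1, x<0.
x=-1.01: |R|=0.2444
R=−1: 1+2/3x = −1+1/3x ⇒ -1/3x=2 ⇒ x=2/(-1/3)=-6.0000
Confirm numerically:
  x=-5.391: |R|=0.92742 <1
  x=-4.915: |R|=0.86292 <1
  x=-2.774: |R|=0.44129 <1
  x=-6.567: |R|=1.05927 >1
  x=-6.210: |R|=1.02280 >1
  x=-6.140: |R|=1.01532 >1
Interval (-6.0000, 0).

z* = -6.0000.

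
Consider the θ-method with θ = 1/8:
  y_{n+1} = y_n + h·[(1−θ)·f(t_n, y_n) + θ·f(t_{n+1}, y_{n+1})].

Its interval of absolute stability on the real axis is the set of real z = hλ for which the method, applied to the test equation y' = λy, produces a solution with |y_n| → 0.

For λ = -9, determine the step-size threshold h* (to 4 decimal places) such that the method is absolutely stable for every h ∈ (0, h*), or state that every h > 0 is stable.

(-2.6667,0); λ=-9 ⇒ h* = (8/3)/9 = 0.2963.

On y'=λy, z=hλ:
  y_{n+1} = y_n + z·[7/8·y_n + 1/8·y_{n+1}] ⇒ (1 − 1/8z)y_{n+1} = (1 + 7/8z)y_n
  Hence R(z) = (1 + 7/8z)/(1 − 1/8z).

Need |R(x)|<1, x<0.
x=-1.07: |R|=0.0562
R=−1: 1+7/8x = −1+1/8x ⇒ -3/4x=2 ⇒ x=2/(-3/4)=-2.6667
Confirm numerically:
  x=-2.235: |R|=0.74695 <1
  x=-1.688: |R|=0.39389 <1
  x=-1.661: |R|=0.37543 <1
  x=-2.916: |R|=1.13705 >1
  x=-2.879: |R|=1.11711 >1
Interval (-2.6667, 0).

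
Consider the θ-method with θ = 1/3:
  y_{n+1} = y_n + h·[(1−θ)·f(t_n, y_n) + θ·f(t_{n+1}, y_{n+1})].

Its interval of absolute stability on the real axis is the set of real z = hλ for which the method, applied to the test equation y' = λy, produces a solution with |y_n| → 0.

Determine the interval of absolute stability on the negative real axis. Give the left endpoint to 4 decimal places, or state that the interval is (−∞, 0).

Test eqn y'=λy, z=hλ:
  y_{n+1} = y_n + z·[2/3·y_n + 1/3·y_{n+1}] ⇒ (1 − 1/3z)y_{n+1} = (1 + 2/3z)y_n
  R(z) = (1 + 2/3z)/(1 − 1/3z).

Solve |R(x)|<1 on ℝ⁻.
x=-1.22: |R|=0.1327
R=−1: 1+2/3x = −1+1/3x ⇒ -1/3x=2 ⇒ x=2/(-1/3)=-6.0000
Confirm numerically:
  x=-4.679: |R|=0.82797 <1
  x=-4.573: |R|=0.81157 <1
  x=-3.712: |R|=0.65912 <1
  x=-3.510: |R|=0.61751 <1
  x=-6.406: |R|=1.04316 >1
  x=-6.328: |R|=1.03516 >1
  x=-6.140: |R|=1.01532 >1
Stable set (-6.0000, 0).

z∈(-6.0000,0).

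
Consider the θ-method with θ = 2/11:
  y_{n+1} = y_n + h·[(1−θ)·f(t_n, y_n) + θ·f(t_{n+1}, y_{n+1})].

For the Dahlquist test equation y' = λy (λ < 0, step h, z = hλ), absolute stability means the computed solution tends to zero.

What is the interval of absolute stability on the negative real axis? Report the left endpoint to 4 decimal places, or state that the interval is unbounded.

Set f=λy, z=hλ:
  y_{n+1} = y_n + z·[9/11·y_n + 2/11·y_{n+1}] ⇒ (1 − 2/11z)y_{n+1} = (1 + 9/11z)y_n
  so R(z) = (1 + 9/11z)/(1 − 2/11z).

Find x<0 with |R(x)|<1.
x=-1.42: |R|=0.1286
R=−1: 1+9/11x = −1+2/11x ⇒ -7/11x=2 ⇒ x=2/(-7/11)=-3.1429
Confirm numerically:
  x=-2.360: |R|=0.65140 <1
  x=-1.895: |R|=0.40940 <1
  x=-1.269: |R|=0.03110 <1
  x=-3.567: |R|=1.16373 >1
  x=-3.214: |R|=1.02857 >1
Stable set (-3.1429, 0).

(-3.1429, 0).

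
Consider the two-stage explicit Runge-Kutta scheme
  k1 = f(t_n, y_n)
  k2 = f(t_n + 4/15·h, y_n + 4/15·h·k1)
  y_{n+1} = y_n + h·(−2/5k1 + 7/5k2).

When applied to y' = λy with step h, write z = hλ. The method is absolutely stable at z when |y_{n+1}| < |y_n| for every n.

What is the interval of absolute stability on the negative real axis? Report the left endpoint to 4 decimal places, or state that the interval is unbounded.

Test eqn y'=λy, z=hλ:
  k1=λy_n ⇒ h·k1=z·y_n;  k2=λ(1+4/15z)y_n ⇒ h·k2=z(1+4/15z)y_n
  y_{n+1}/y_n = 1 − 2/5z + 7/5z(1+4/15z) = 1 + z + 28/75z²
  Hence R(z) = 1 + z + 28/75z².

Boundary: |R(x)|=1, x<0.
x=-1.19: |R|=0.3387
R=1: x+28/75x²=0 ⇒ x=−75/28=-2.6786; min R=1−1/(4·28/75)=0.3304>−1
Confirm numerically:
  x=-2.136: |R|=0.56733 <1
  x=-1.905: |R|=0.44984 <1
  x=-1.782: |R|=0.40353 <1
  x=-1.405: |R|=0.33197 <1
  x=-3.196: |R|=1.61738 >1
  x=-2.854: |R|=1.18692 >1
  x=-2.780: |R|=1.10527 >1
So |R|<1 on (-2.6786, 0).

(-2.6786, 0).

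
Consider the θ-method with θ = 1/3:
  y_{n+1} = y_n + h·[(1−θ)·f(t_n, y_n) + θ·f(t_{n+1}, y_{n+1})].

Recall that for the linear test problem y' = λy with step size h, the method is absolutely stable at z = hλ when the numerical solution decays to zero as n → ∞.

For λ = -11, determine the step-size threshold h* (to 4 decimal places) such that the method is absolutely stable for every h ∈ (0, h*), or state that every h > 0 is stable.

On y'=λy, z=hλ:
  y_{n+1} = y_n + z·[2/3·y_n + 1/3·y_{n+1}] ⇒ (1 − 1/3z)y_{n+1} = (1 + 2/3z)y_n
  R(z) = (1 + 2/3z)/(1 − 1/3z).

Boundary: |R(x)|=1, x<0.
x=-0.89: |R|=0.3136
R=−1: 1+2/3x = −1+1/3x ⇒ -1/3x=2 ⇒ x=2/(-1/3)=-6.0000
Confirm numerically:
  x=-5.312: |R|=0.91723 <1
  x=-4.994: |R|=0.87416 <1
  x=-2.871: |R|=0.46704 <1
  x=-6.233: |R|=1.02524 >1
  x=-6.070: |R|=1.00772 >1
Interval (-6.0000, 0).

(-6.0000,0); λ=-11 ⇒ h* = (6)/11 = 0.5455.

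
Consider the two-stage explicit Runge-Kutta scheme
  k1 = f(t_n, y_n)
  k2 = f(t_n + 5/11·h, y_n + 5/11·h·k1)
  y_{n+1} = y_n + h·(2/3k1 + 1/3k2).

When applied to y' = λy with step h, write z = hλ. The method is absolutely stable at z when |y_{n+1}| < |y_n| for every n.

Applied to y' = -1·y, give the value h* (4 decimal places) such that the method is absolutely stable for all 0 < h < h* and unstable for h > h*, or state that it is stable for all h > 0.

On y'=λy, z=hλ:
  k1=λy_n ⇒ h·k1=z·y_n;  k2=λ(1+5/11z)y_n ⇒ h·k2=z(1+5/11z)y_n
  y_{n+1}/y_n = 1 + 2/3z + 1/3z(1+5/11z) = 1 + z + 5/33z²
  so R(z) = 1 + z + 5/33z².

Find x<0 with |R(x)|<1.
x=-1.45: |R|=0.1314
R=1: x+5/33x²=0 ⇒ x=−33/5=-6.6000; min R=1−1/(4·5/33)=-0.6500>−1
Confirm numerically:
  x=-5.512: |R|=0.09136 <1
  x=-5.168: |R|=0.12130 <1
  x=-4.540: |R|=0.41703 <1
  x=-3.563: |R|=0.63952 <1
  x=-7.189: |R|=1.64156 >1
  x=-7.182: |R|=1.63332 >1
  x=-6.904: |R|=1.31800 >1
Stable set (-6.6000, 0).

(-6.6000,0); λ=-1 ⇒ h* = (33/5)/1 = 6.6000.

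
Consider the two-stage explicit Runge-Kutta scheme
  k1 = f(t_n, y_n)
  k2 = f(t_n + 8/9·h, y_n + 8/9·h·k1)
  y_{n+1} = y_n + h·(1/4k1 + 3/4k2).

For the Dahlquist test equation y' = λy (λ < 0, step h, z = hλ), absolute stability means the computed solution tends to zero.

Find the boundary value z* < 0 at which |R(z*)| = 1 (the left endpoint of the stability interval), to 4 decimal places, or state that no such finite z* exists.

left endpoint -1.5000.

On y'=λy, z=hλ:
  k1=λy_n ⇒ h·k1=z·y_n;  k2=λ(1+8/9z)y_n ⇒ h·k2=z(1+8/9z)y_n
  y_{n+1}/y_n = 1 + 1/4z + 3/4z(1+8/9z) = 1 + z + 2/3z²
  ⇒ R(z) = 1 + z + 2/3z².

Find x<0 with |R(x)|<1.
x=-0.61: |R|=0.6381
R=1: x+2/3x²=0 ⇒ x=−3/2=-1.5000; min R=1−1/(4·2/3)=0.6250>−1
Confirm numerically:
  x=-1.099: |R|=0.70620 <1
  x=-0.995: |R|=0.66502 <1
  x=-0.914: |R|=0.64293 <1
  x=-2.058: |R|=1.76558 >1
  x=-1.981: |R|=1.63524 >1
Interval (-1.5000, 0).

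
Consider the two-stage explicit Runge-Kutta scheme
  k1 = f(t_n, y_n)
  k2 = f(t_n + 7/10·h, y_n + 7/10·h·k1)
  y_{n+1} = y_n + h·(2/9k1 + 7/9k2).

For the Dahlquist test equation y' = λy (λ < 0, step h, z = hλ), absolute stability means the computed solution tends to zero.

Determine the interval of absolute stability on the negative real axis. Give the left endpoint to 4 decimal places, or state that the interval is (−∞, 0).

Test eqn y'=λy, z=hλ:
  k1=λy_n ⇒ h·k1=z·y_n;  k2=λ(1+7/10z)y_n ⇒ h·k2=z(1+7/10z)y_n
  y_{n+1}/y_n = 1 + 2/9z + 7/9z(1+7/10z) = 1 + z + 49/90z²
  so R(z) = 1 + z + 49/90z².

Boundary: |R(x)|=1, x<0.
x=-0.93: |R|=0.5409
R=1: x+49/90x²=0 ⇒ x=−90/49=-1.8367; min R=1−1/(4·49/90)=0.5408>−1
Confirm numerically:
  x=-1.196: |R|=0.58278 <1
  x=-1.181: |R|=0.57837 <1
  x=-1.033: |R|=0.54797 <1
  x=-0.845: |R|=0.54375 <1
  x=-2.351: |R|=1.65825 >1
  x=-1.910: |R|=1.07619 >1
Interval (-1.8367, 0).

z∈(-1.8367,0).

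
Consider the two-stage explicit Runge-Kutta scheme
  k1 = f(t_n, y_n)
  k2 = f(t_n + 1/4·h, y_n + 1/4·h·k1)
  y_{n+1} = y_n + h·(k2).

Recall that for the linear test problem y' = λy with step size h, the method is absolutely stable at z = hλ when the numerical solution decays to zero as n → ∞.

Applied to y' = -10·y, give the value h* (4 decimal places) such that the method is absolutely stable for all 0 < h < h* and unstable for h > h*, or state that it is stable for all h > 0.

(-4.0000,0); λ=-10 ⇒ h* = (4)/10 = 0.4000.

On y'=λy, z=hλ:
  k1=λy_n ⇒ h·k1=z·y_n;  k2=λ(1+1/4z)y_n ⇒ h·k2=z(1+1/4z)y_n
  y_{n+1}/y_n = 1 + z(1+1/4z) = 1 + z + 1/4z²
  R(z) = 1 + z + 1/4z².

Need |R(x)|<1, x<0.
x=-1.51: |R|=0.0600
R=1: x+1/4x²=0 ⇒ x=−4=-4.0000; min R=1−1/(4·1/4)=0.0000>−1
Confirm numerically:
  x=-3.335: |R|=0.44556 <1
  x=-3.296: |R|=0.41990 <1
  x=-3.072: |R|=0.28730 <1
  x=-4.428: |R|=1.47380 >1
  x=-4.366: |R|=1.39949 >1
Interval (-4.0000, 0).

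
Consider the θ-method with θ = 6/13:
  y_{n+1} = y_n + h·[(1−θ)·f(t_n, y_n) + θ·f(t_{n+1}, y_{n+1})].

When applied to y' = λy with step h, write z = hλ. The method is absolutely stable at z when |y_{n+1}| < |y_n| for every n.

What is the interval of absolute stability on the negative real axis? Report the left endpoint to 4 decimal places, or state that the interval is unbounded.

With y'=λy (z=hλ):
  y_{n+1} = y_n + z·[7/13·y_n + 6/13·y_{n+1}] ⇒ (1 − 6/13z)y_{n+1} = (1 + 7/13z)y_n
  ⇒ R(z) = (1 + 7/13z)/(1 − 6/13z).

Solve |R(x)|<1 on ℝ⁻.
x=-0.76: |R|=0.4374
R=−1: 1+7/13x = −1+6/13x ⇒ -1/13x=2 ⇒ x=2/(-1/13)=-26.0000
Confirm numerically:
  x=-22.767: |R|=0.97839 <1
  x=-20.841: |R|=0.96263 <1
  x=-15.654: |R|=0.90324 <1
  x=-12.664: |R|=0.85013 <1
  x=-26.345: |R|=1.00202 >1
  x=-26.040: |R|=1.00024 >1
  x=-26.024: |R|=1.00014 >1
So |R|<1 on (-26.0000, 0).

(-26.0000, 0).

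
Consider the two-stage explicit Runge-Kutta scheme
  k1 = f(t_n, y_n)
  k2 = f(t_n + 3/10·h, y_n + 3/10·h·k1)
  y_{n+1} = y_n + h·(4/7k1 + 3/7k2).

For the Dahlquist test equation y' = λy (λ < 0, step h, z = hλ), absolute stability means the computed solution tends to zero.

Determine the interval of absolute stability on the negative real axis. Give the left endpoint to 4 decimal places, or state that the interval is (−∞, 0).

On y'=λy, z=hλ:
  k1=λy_n ⇒ h·k1=z·y_n;  k2=λ(1+3/10z)y_n ⇒ h·k2=z(1+3/10z)y_n
  y_{n+1}/y_n = 1 + 4/7z + 3/7z(1+3/10z) = 1 + z + 9/70z²
  ⇒ R(z) = 1 + z + 9/70z².

Boundary: |R(x)|=1, x<0.
x=-0.52: |R|=0.5148
R=1: x+9/70x²=0 ⇒ x=−70/9=-7.7778; min R=1−1/(4·9/70)=-0.9444>−1
Confirm numerically:
  x=-7.678: |R|=0.90150 <1
  x=-5.753: |R|=0.49767 <1
  x=-4.727: |R|=0.85413 <1
  x=-4.712: |R|=0.85734 <1
  x=-8.365: |R|=1.63156 >1
  x=-8.019: |R|=1.24870 >1
Stable set (-7.7778, 0).

(-7.7778, 0).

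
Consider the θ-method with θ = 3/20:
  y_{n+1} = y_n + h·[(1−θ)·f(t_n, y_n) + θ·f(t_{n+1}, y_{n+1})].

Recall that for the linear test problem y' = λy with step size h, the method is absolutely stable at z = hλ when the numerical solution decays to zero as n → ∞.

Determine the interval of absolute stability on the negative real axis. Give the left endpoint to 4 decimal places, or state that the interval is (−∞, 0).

z∈(-2.8571,0).

On y'=λy, z=hλ:
  y_{n+1} = y_n + z·[17/20·y_n + 3/20·y_{n+1}] ⇒ (1 − 3/20z)y_{n+1} = (1 + 17/20z)y_n
  so R(z) = (1 + 17/20z)/(1 − 3/20z).

Boundary: |R(x)|=1, x<0.
x=-0.71: |R|=0.3583
R=−1: 1+17/20x = −1+3/20x ⇒ -7/10x=2 ⇒ x=2/(-7/10)=-2.8571
Confirm numerically:
  x=-2.791: |R|=0.96736 <1
  x=-1.803: |R|=0.41918 <1
  x=-1.181: |R|=0.00327 <1
  x=-3.444: |R|=1.27087 >1
  x=-3.246: |R|=1.18307 >1
  x=-3.241: |R|=1.18080 >1
So |R|<1 on (-2.8571, 0).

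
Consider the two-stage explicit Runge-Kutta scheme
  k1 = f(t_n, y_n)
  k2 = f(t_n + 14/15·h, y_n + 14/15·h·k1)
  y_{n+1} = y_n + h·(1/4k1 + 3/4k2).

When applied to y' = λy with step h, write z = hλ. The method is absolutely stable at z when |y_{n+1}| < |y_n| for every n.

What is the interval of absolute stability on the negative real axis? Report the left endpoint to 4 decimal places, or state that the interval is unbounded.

Set f=λy, z=hλ:
  k1=λy_n ⇒ h·k1=z·y_n;  k2=λ(1+14/15z)y_n ⇒ h·k2=z(1+14/15z)y_n
  y_{n+1}/y_n = 1 + 1/4z + 3/4z(1+14/15z) = 1 + z + 7/10z²
  so R(z) = 1 + z + 7/10z².

Boundary: |R(x)|=1, x<0.
x=-1.2: |R|=0.8080
R=1: x+7/10x²=0 ⇒ x=−10/7=-1.4286; min R=1−1/(4·7/10)=0.6429>−1
Confirm numerically:
  x=-0.878: |R|=0.66162 <1
  x=-0.672: |R|=0.64411 <1
  x=-0.624: |R|=0.64856 <1
  x=-1.967: |R|=1.74136 >1
  x=-1.848: |R|=1.54257 >1
Interval (-1.4286, 0).

(-1.4286, 0).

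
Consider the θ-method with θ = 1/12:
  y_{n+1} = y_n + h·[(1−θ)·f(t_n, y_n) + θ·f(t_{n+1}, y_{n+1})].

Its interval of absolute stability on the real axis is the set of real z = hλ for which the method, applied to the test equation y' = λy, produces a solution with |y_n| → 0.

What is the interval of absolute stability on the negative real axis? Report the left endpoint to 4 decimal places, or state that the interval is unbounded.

On y'=λy, z=hλ:
  y_{n+1} = y_n + z·[11/12·y_n + 1/12·y_{n+1}] ⇒ (1 − 1/12z)y_{n+1} = (1 + 11/12z)y_n
  so R(z) = (1 + 11/12z)/(1 − 1/12z).

Boundary: |R(x)|=1, x<0.
x=-1.39: |R|=0.2457
R=−1: 1+11/12x = −1+1/12x ⇒ -5/6x=2 ⇒ x=2/(-5/6)=-2.4000
Confirm numerically:
  x=-1.678: |R|=0.47215 <1
  x=-1.540: |R|=0.36484 <1
  x=-1.119: |R|=0.02355 <1
  x=-2.903: |R|=1.33752 >1
  x=-2.760: |R|=1.24390 >1
Stable set (-2.4000, 0).

(-2.4000, 0).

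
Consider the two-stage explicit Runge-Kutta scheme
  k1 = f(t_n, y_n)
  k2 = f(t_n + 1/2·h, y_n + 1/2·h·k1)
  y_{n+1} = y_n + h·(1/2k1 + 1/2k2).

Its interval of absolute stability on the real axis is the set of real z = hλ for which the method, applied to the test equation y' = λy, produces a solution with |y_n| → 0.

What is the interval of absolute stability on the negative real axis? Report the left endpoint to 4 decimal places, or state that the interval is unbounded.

(-4.0000, 0).

Set f=λy, z=hλ:
  k1=λy_n ⇒ h·k1=z·y_n;  k2=λ(1+1/2z)y_n ⇒ h·k2=z(1+1/2z)y_n
  y_{n+1}/y_n = 1 + 1/2z + 1/2z(1+1/2z) = 1 + z + 1/4z²
  R(z) = 1 + z + 1/4z².

Boundary: |R(x)|=1, x<0.
x=-0.64: |R|=0.4624
R=1: x+1/4x²=0 ⇒ x=−4=-4.0000; min R=1−1/(4·1/4)=0.0000>−1
Confirm numerically:
  x=-3.547: |R|=0.59830 <1
  x=-3.466: |R|=0.53729 <1
  x=-2.470: |R|=0.05523 <1
  x=-4.486: |R|=1.54505 >1
  x=-4.453: |R|=1.50430 >1
  x=-4.052: |R|=1.05268 >1
So |R|<1 on (-4.0000, 0).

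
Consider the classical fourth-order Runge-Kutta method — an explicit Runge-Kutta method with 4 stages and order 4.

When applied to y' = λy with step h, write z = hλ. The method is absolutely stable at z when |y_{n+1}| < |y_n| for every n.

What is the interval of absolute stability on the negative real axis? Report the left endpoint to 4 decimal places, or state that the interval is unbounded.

z∈(-2.7853,0).

Set f=λy, z=hλ:
  order 4, 4-stage ⇒ R(z)=1+z+z^2/2+z^3/6+z^4/24
  (e.g. R(-1.44)=0.27830, |R|=0.27830)

Solve |R(x)|<1 on ℝ⁻.
x=-1.44: |R|=0.2783
|R(-3.18)|=1.7775 |R(-2.89)|=1.1697 |R(-1.12)|=0.3386
Bisect:
  x_lo=-3.1585 |R|=1.7248  x_hi=-0.1322 |R|=0.8762
  mid=-1.64533 |R|=0.27123 →hi
  mid=-2.40193 |R|=0.55999 →hi
  mid=-2.78022 |R|=0.99238 →hi
  mid=-2.96937 |R|=1.31490 →lo
  mid=-2.87480 |R|=1.14354 →lo
  mid=-2.82751 |R|=1.06554 →lo
  mid=-2.80387 |R|=1.02836 →lo
  mid=-2.79204 |R|=1.01023 →lo
  mid=-2.78613 |R|=1.00127 →lo
  ...
  [-2.78539,-2.78521] ⇒ x*=-2.7853
Interval (-2.7853, 0).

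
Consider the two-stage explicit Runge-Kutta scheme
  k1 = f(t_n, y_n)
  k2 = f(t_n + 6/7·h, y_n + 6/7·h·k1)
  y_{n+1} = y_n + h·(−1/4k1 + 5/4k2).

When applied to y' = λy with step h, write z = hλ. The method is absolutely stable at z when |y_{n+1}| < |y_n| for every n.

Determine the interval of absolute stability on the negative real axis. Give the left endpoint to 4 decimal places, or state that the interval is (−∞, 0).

(-0.9333, 0).

Test eqn y'=λy, z=hλ:
  k1=λy_n ⇒ h·k1=z·y_n;  k2=λ(1+6/7z)y_n ⇒ h·k2=z(1+6/7z)y_n
  y_{n+1}/y_n = 1 − 1/4z + 5/4z(1+6/7z) = 1 + z + 15/14z²
  ⇒ R(z) = 1 + z + 15/14z².

Find x<0 with |R(x)|<1.
x=-1.38: |R|=1.6604
R=1: x+15/14x²=0 ⇒ x=−14/15=-0.9333; min R=1−1/(4·15/14)=0.7667>−1
Confirm numerically:
  x=-0.808: |R|=0.89150 <1
  x=-0.714: |R|=0.83221 <1
  x=-0.583: |R|=0.78117 <1
  x=-1.339: |R|=1.58199 >1
  x=-1.260: |R|=1.44100 >1
  x=-1.255: |R|=1.43253 >1
So |R|<1 on (-0.9333, 0).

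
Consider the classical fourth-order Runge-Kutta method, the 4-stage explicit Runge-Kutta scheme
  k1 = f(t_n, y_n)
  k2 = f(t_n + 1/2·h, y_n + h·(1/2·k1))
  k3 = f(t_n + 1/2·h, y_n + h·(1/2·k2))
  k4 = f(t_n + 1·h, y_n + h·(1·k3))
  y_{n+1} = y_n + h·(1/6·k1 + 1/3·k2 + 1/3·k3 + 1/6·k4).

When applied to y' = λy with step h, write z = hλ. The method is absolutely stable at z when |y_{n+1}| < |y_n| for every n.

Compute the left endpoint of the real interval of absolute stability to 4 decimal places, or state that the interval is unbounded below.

Test eqn y'=λy, z=hλ:
  order 4, 4-stage ⇒ R(z)=1+z+z^2/2+z^3/6+z^4/24
  (e.g. R(-1.59)=0.27041, |R|=0.27041)

Need |R(x)|<1, x<0.
x=-1.59: |R|=0.2704
|R(-3.02)|=1.4155 |R(-1.98)|=0.3269 |R(-0.83)|=0.4389
Bisect:
  x_lo=-3.4102 |R|=2.4298  x_hi=-0.0668 |R|=0.9354
  mid=-1.73847 |R|=0.27757 →hi
  mid=-2.57432 |R|=0.72580 →hi
  mid=-2.99225 |R|=1.35957 →lo
  mid=-2.78329 |R|=0.99698 →hi
  mid=-2.88777 |R|=1.16581 →lo
  mid=-2.83553 |R|=1.07841 →lo
  mid=-2.80941 |R|=1.03697 →lo
  mid=-2.79635 |R|=1.01679 →lo
  mid=-2.78982 |R|=1.00684 →lo
  mid=-2.78655 |R|=1.00190 →lo
  ...
  [-2.78533,-2.78512] ⇒ x*=-2.7853
Stable set (-2.7853, 0).

z* = -2.7853.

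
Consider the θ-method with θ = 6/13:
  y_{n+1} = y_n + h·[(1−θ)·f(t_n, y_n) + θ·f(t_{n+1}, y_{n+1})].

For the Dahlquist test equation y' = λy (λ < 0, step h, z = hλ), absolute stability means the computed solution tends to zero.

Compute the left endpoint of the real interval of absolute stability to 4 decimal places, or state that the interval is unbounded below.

Set f=λy, z=hλ:
  y_{n+1} = y_n + z·[7/13·y_n + 6/13·y_{n+1}] ⇒ (1 − 6/13z)y_{n+1} = (1 + 7/13z)y_n
  R(z) = (1 + 7/13z)/(1 − 6/13z).

Solve |R(x)|<1 on ℝ⁻.
x=-0.34: |R|=0.7061
R=−1: 1+7/13x = −1+6/13x ⇒ -1/13x=2 ⇒ x=2/(-1/13)=-26.0000
Confirm numerically:
  x=-16.614: |R|=0.91671 <1
  x=-15.988: |R|=0.90809 <1
  x=-13.690: |R|=0.87061 <1
  x=-11.072: |R|=0.81207 <1
  x=-26.212: |R|=1.00125 >1
  x=-26.038: |R|=1.00022 >1
Stable set (-26.0000, 0).

left endpoint -26.0000.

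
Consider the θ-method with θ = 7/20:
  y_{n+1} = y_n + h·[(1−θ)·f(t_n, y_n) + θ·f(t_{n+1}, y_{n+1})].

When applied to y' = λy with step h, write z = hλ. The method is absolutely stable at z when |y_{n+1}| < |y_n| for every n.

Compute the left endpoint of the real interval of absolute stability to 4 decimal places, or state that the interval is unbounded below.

Test eqn y'=λy, z=hλ:
  y_{n+1} = y_n + z·[13/20·y_n + 7/20·y_{n+1}] ⇒ (1 − 7/20z)y_{n+1} = (1 + 13/20z)y_n
  ⇒ R(z) = (1 + 13/20z)/(1 − 7/20z).

Solve |R(x)|<1 on ℝ⁻.
x=-0.79: |R|=0.3811
R=−1: 1+13/20x = −1+7/20x ⇒ -3/10x=2 ⇒ x=2/(-3/10)=-6.6667
Confirm numerically:
  x=-4.787: |R|=0.78923 <1
  x=-4.120: |R|=0.68714 <1
  x=-3.094: |R|=0.48543 <1
  x=-2.844: |R|=0.42528 <1
  x=-7.071: |R|=1.03491 >1
  x=-7.069: |R|=1.03474 >1
  x=-6.957: |R|=1.02536 >1
Interval (-6.6667, 0).

left endpoint -6.6667.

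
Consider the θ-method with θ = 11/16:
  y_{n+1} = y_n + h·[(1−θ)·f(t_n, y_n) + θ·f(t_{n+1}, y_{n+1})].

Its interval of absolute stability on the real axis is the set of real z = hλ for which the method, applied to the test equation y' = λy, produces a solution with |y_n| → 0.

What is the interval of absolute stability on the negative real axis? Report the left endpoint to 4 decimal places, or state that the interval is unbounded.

Set f=λy, z=hλ:
  y_{n+1} = y_n + z·[5/16·y_n + 11/16·y_{n+1}] ⇒ (1 − 11/16z)y_{n+1} = (1 + 5/16z)y_n
  R(z) = (1 + 5/16z)/(1 − 11/16z).

Need |R(x)|<1, x<0.
x=-0.68: |R|=0.5366
x=-2: |R|=0.1579
x=-10: |R|=0.2698
x=-100: |R|=0.4337
θ=11/16≥1/2 ⇒ |1+5/16x|<|1−11/16x| ∀x<0 ⇒ unbounded interval.

unbounded; (−∞, 0).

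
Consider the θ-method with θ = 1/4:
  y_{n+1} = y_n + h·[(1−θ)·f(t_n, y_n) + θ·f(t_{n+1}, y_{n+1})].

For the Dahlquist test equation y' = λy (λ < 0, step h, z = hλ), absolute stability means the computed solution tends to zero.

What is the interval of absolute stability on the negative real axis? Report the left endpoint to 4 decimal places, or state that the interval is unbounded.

(-4.0000, 0).

Set f=λy, z=hλ:
  y_{n+1} = y_n + z·[3/4·y_n + 1/4·y_{n+1}] ⇒ (1 − 1/4z)y_{n+1} = (1 + 3/4z)y_n
  R(z) = (1 + 3/4z)/(1 − 1/4z).

Find x<0 with |R(x)|<1.
x=-1.78: |R|=0.2318
R=−1: 1+3/4x = −1+1/4x ⇒ -1/2x=2 ⇒ x=2/(-1/2)=-4.0000
Confirm numerically:
  x=-3.844: |R|=0.96022 <1
  x=-3.762: |R|=0.93868 <1
  x=-3.423: |R|=0.84454 <1
  x=-2.180: |R|=0.41100 <1
  x=-4.534: |R|=1.12515 >1
  x=-4.514: |R|=1.12074 >1
  x=-4.299: |R|=1.07206 >1
So |R|<1 on (-4.0000, 0).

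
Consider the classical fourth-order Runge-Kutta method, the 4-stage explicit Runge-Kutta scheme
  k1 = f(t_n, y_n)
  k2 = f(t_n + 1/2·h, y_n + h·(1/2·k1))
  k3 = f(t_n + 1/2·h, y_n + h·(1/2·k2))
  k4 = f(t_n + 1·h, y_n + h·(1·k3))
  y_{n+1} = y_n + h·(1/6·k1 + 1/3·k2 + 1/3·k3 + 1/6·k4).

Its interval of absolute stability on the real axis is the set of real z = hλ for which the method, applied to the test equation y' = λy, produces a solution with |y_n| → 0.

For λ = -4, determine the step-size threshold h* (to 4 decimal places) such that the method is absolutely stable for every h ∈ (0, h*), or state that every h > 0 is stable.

(-2.7853,0); λ=-4 ⇒ h* = 0.6963.

Test eqn y'=λy, z=hλ:
  order 4, 4-stage ⇒ R(z)=1+z+z^2/2+z^3/6+z^4/24
  (e.g. R(-0.9)=0.41084, |R|=0.41084)

Boundary: |R(x)|=1, x<0.
x=-0.9: |R|=0.4108
|R(-1.92)|=0.3098 |R(-1.82)|=0.2886 |R(-1.31)|=0.2961
Bisect:
  x_lo=-3.5557 |R|=2.9336  x_hi=-0.2744 |R|=0.7601
  mid=-1.91504 |R|=0.30852 →hi
  mid=-2.73537 |R|=0.92730 →hi
  mid=-3.14553 |R|=1.69359 →lo
  mid=-2.94045 |R|=1.26027 →lo
  mid=-2.83791 |R|=1.08227 →lo
  mid=-2.78664 |R|=1.00203 →lo
  mid=-2.76100 |R|=0.96399 →hi
  mid=-2.77382 |R|=0.98284 →hi
  ...
  [-2.78544,-2.78524] ⇒ x*=-2.7853
So |R|<1 on (-2.7853, 0).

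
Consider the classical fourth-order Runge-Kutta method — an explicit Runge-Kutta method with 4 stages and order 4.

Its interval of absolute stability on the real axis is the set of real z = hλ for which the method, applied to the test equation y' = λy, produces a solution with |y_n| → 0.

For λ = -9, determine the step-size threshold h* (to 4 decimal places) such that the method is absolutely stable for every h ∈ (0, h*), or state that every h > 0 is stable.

Set f=λy, z=hλ:
  order 4, 4-stage ⇒ R(z)=1+z+z^2/2+z^3/6+z^4/24
  (e.g. R(-0.79)=0.45611, |R|=0.45611)

Solve |R(x)|<1 on ℝ⁻.
x=-0.79: |R|=0.4561
|R(-2.28)|=0.4698 |R(-0.71)|=0.4930
Bisect:
  x_lo=-3.1998 |R|=1.8271  x_hi=-0.2197 |R|=0.8028
  mid=-1.70973 |R|=0.27492 →hi
  mid=-2.45474 |R|=0.60576 →hi
  mid=-2.82725 |R|=1.06512 →lo
  mid=-2.64100 |R|=0.80337 →hi
  mid=-2.73412 |R|=0.92555 →hi
  mid=-2.78069 |R|=0.99308 →hi
  mid=-2.80397 |R|=1.02852 →lo
  mid=-2.79233 |R|=1.01066 →lo
  mid=-2.78651 |R|=1.00183 →lo
  mid=-2.78360 |R|=0.99744 →hi
  ...
  [-2.78542,-2.78523] ⇒ x*=-2.7853
Stable set (-2.7853, 0).

(-2.7853,0); λ=-9 ⇒ h* = 0.3095.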